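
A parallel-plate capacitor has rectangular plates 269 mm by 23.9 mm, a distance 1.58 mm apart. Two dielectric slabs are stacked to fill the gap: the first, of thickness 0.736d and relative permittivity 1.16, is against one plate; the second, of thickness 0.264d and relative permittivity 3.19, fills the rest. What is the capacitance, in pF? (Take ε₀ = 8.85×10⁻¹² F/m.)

A = 269 × 23.9 mm² = 6.43×10⁻³ m².
Stacked slabs ⇒ two capacitors in series, each with the full plate area.
C₁ = κ₁ε₀A/d₁ = 1.16 × 8.85×10⁻¹² × 6.43×10⁻³ / 1.16×10⁻³ = 5.68×10⁻¹¹ F.
C₂ = κ₂ε₀A/d₂ = 3.19 × 8.85×10⁻¹² × 6.43×10⁻³ / 4.17×10⁻⁴ = 4.35×10⁻¹⁰ F.
C = (1/C₁ + 1/C₂)⁻¹ = 5.02×10⁻¹¹ F.

50.2 pF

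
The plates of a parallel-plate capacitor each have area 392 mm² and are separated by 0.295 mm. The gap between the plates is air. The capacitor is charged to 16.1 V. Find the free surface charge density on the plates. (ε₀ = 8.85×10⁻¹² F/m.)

A = 392 mm² = 3.92×10⁻⁴ m².
C = ε₀A/d = 8.85×10⁻¹² × 3.92×10⁻⁴ / 2.95×10⁻⁴ = 1.18×10⁻¹¹ F.
σ = Q/A = CV/A = 1.18×10⁻¹¹ × 16.1 / 3.92×10⁻⁴ = 4.83×10⁻⁷ C/m².

483 nC/m²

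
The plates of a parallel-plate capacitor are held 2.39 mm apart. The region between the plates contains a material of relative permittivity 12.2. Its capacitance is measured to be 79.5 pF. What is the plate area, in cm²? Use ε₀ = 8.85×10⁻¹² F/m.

17.6 cm²

A = Cd/(κε₀) = 7.95×10⁻¹¹ × 2.39×10⁻³ / (12.2 × 8.85×10⁻¹²) = 1.76×10⁻³ m².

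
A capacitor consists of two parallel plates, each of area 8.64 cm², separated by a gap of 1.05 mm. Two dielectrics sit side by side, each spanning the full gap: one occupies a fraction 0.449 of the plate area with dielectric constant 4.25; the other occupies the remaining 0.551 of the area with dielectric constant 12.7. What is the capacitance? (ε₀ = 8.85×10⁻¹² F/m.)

A = 8.64 cm² = 8.64×10⁻⁴ m².
Side-by-side slabs ⇒ two capacitors in parallel, each spanning the full gap.
C₁ = κ₁ε₀A₁/d = 4.25 × 8.85×10⁻¹² × 3.88×10⁻⁴ / 1.05×10⁻³ = 1.39×10⁻¹¹ F.
C₂ = κ₂ε₀A₂/d = 12.7 × 8.85×10⁻¹² × 4.76×10⁻⁴ / 1.05×10⁻³ = 5.10×10⁻¹¹ F.
C = C₁ + C₂ = 6.49×10⁻¹¹ F.

C ≈ 64.9 pF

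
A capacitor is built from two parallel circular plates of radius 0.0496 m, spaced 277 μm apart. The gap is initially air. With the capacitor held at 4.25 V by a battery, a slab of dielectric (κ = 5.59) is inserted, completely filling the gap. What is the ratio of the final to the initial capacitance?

C = κε₀A/d scales with κ, so C₂/C₁ = κ = 5.59.

C₂/C₁ ≈ 5.59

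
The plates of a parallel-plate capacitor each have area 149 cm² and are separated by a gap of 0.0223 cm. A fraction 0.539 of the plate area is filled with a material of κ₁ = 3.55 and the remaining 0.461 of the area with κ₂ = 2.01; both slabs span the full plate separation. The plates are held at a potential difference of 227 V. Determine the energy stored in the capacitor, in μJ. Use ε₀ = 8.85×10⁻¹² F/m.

A = 149 cm² = 1.49×10⁻² m².
Side-by-side slabs ⇒ two capacitors in parallel, each spanning the full gap.
C₁ = κ₁ε₀A₁/d = 3.55 × 8.85×10⁻¹² × 8.03×10⁻³ / 2.23×10⁻⁴ = 1.13×10⁻⁹ F.
C₂ = κ₂ε₀A₂/d = 2.01 × 8.85×10⁻¹² × 6.87×10⁻³ / 2.23×10⁻⁴ = 5.48×10⁻¹⁰ F.
C = C₁ + C₂ = 1.68×10⁻⁹ F.
U = ½CV² = ½ × 1.68×10⁻⁹ × (227)² = 4.33×10⁻⁵ J.

43.3 μJ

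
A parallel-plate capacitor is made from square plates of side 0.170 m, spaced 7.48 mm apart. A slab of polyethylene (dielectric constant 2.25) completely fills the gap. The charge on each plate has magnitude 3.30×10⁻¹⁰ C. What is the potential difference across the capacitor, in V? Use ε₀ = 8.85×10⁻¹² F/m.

V ≈ 4.29 V

A = (0.170 m)² = 2.89×10⁻² m².
C = κε₀A/d = 2.25 × 8.85×10⁻¹² × 2.89×10⁻² / 7.48×10⁻³ = 7.69×10⁻¹¹ F.
V = Q/C = 3.30×10⁻¹⁰ / 7.69×10⁻¹¹ = 4.29 V.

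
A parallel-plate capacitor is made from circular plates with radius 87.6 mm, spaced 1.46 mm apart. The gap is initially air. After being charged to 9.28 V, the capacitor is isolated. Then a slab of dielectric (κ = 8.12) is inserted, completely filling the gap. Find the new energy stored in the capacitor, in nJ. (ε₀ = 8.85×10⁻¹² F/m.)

U ≈ 0.775 nJ

A = π(87.6 mm)² = 2.41×10⁻² m².
Initially C₁ = ε₀A/d = 8.85×10⁻¹² × 2.41×10⁻² / 1.46×10⁻³ = 1.46×10⁻¹⁰ F.
U₁ = 6.29×10⁻⁹ J.
Isolated ⇒ Q is held fixed. C₂ = 8.12 C₁ and U = Q²/(2C), so U₂/U₁ = C₁/C₂ = 0.123.
U₂ = 0.123 × 6.29×10⁻⁹ = 7.75×10⁻¹⁰ J.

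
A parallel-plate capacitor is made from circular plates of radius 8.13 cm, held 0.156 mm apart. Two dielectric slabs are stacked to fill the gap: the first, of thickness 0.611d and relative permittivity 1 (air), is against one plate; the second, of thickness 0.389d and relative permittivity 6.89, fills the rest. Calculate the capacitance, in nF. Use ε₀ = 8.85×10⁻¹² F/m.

C ≈ 1.76 nF

A = π(8.13 cm)² = 2.08×10⁻² m².
Stacked slabs ⇒ two capacitors in series, each with the full plate area.
C₁ = κ₁ε₀A/d₁ = 1.00 × 8.85×10⁻¹² × 2.08×10⁻² / 9.53×10⁻⁵ = 1.93×10⁻⁹ F.
C₂ = κ₂ε₀A/d₂ = 6.89 × 8.85×10⁻¹² × 2.08×10⁻² / 6.07×10⁻⁵ = 2.09×10⁻⁸ F.
C = (1/C₁ + 1/C₂)⁻¹ = 1.76×10⁻⁹ F.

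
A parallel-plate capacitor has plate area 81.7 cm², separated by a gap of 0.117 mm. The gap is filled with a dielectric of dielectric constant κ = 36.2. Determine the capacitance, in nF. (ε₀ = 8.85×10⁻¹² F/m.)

A = 81.7 cm² = 8.17×10⁻³ m².
C = κε₀A/d = 36.2 × 8.85×10⁻¹² × 8.17×10⁻³ / 1.17×10⁻⁴ = 2.24×10⁻⁸ F.

C ≈ 22.4 nF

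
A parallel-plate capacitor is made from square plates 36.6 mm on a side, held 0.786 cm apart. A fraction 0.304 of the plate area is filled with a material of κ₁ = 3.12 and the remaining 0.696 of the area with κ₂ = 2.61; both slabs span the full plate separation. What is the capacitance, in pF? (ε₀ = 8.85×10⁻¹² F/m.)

C ≈ 4.17 pF

A = (36.6 mm)² = 1.34×10⁻³ m².
Side-by-side slabs ⇒ two capacitors in parallel, each spanning the full gap.
C₁ = κ₁ε₀A₁/d = 3.12 × 8.85×10⁻¹² × 4.07×10⁻⁴ / 7.86×10⁻³ = 1.43×10⁻¹² F.
C₂ = κ₂ε₀A₂/d = 2.61 × 8.85×10⁻¹² × 9.32×10⁻⁴ / 7.86×10⁻³ = 2.74×10⁻¹² F.
C = C₁ + C₂ = 4.17×10⁻¹² F.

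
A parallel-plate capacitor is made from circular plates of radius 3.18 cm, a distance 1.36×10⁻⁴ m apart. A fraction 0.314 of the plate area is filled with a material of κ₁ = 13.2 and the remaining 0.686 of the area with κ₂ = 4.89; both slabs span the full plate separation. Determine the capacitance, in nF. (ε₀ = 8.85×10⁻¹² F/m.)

C ≈ 1.55 nF

A = π(3.18 cm)² = 3.18×10⁻³ m².
Side-by-side slabs ⇒ two capacitors in parallel, each spanning the full gap.
C₁ = κ₁ε₀A₁/d = 13.2 × 8.85×10⁻¹² × 9.98×10⁻⁴ / 1.36×10⁻⁴ = 8.57×10⁻¹⁰ F.
C₂ = κ₂ε₀A₂/d = 4.89 × 8.85×10⁻¹² × 2.18×10⁻³ / 1.36×10⁻⁴ = 6.93×10⁻¹⁰ F.
C = C₁ + C₂ = 1.55×10⁻⁹ F.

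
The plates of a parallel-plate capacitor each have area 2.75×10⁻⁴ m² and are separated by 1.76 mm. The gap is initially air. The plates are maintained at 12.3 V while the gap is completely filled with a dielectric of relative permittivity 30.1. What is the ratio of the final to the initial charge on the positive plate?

Battery connected ⇒ V is held fixed.
C₂ = 30.1 C₁ and Q = CV, so Q₂/Q₁ = C₂/C₁ = 30.1.

30.1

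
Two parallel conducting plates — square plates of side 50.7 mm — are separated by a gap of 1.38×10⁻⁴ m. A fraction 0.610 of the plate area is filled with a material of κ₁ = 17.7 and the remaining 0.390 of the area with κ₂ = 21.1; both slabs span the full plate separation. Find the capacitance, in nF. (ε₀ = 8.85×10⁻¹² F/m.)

C ≈ 3.14 nF

A = (50.7 mm)² = 2.57×10⁻³ m².
Side-by-side slabs ⇒ two capacitors in parallel, each spanning the full gap.
C₁ = κ₁ε₀A₁/d = 17.7 × 8.85×10⁻¹² × 1.57×10⁻³ / 1.38×10⁻⁴ = 1.78×10⁻⁹ F.
C₂ = κ₂ε₀A₂/d = 21.1 × 8.85×10⁻¹² × 1.00×10⁻³ / 1.38×10⁻⁴ = 1.36×10⁻⁹ F.
C = C₁ + C₂ = 3.14×10⁻⁹ F.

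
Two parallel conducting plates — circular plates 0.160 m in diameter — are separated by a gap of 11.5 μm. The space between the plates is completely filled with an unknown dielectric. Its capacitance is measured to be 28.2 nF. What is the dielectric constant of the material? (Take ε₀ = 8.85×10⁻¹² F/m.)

A = π(0.160/2 m)² = 2.01×10⁻² m².
κ = Cd/(ε₀A) = 2.82×10⁻⁸ × 1.15×10⁻⁵ / (8.85×10⁻¹² × 2.01×10⁻²) = 1.82.

κ ≈ 1.82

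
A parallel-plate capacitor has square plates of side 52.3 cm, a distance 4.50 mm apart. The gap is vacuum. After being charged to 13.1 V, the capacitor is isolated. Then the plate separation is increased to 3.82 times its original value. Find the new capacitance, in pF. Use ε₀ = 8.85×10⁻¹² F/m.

C ≈ 141 pF

A = (52.3 cm)² = 0.274 m².
Initially C₁ = ε₀A/d = 8.85×10⁻¹² × 0.274 / 4.50×10⁻³ = 5.38×10⁻¹⁰ F.
C = ε₀A/d scales as 1/d, so C₂/C₁ = d₁/d₂ = 1/3.82 = 0.262.
C₂ = 0.262 × 5.38×10⁻¹⁰ = 1.41×10⁻¹⁰ F.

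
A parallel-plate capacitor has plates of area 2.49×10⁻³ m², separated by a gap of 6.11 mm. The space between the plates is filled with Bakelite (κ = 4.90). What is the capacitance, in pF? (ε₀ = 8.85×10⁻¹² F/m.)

C ≈ 17.7 pF

C = κε₀A/d = 4.90 × 8.85×10⁻¹² × 2.49×10⁻³ / 6.11×10⁻³ = 1.77×10⁻¹¹ F.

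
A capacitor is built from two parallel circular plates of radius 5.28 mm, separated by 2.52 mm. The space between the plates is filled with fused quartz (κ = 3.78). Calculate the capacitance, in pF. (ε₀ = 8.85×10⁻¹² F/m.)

1.16 pF

A = π(5.28 mm)² = 8.76×10⁻⁵ m².
C = κε₀A/d = 3.78 × 8.85×10⁻¹² × 8.76×10⁻⁵ / 2.52×10⁻³ = 1.16×10⁻¹² F.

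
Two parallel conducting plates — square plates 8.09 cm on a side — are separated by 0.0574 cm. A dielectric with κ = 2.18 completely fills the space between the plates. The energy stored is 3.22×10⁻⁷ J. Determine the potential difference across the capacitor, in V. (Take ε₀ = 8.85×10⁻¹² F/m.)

V ≈ 54.1 V

A = (8.09 cm)² = 6.54×10⁻³ m².
C = κε₀A/d = 2.18 × 8.85×10⁻¹² × 6.54×10⁻³ / 5.74×10⁻⁴ = 2.20×10⁻¹⁰ F.
V = √(2U/C) = √(2 × 3.22×10⁻⁷ / 2.20×10⁻¹⁰) = 54.1 V.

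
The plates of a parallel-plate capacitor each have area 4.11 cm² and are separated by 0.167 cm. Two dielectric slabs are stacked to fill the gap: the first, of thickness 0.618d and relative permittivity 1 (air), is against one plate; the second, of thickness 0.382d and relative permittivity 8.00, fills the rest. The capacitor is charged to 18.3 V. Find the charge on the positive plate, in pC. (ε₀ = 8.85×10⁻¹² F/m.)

59.9 pC

A = 4.11 cm² = 4.11×10⁻⁴ m².
Stacked slabs ⇒ two capacitors in series, each with the full plate area.
C₁ = κ₁ε₀A/d₁ = 1.00 × 8.85×10⁻¹² × 4.11×10⁻⁴ / 1.03×10⁻³ = 3.52×10⁻¹² F.
C₂ = κ₂ε₀A/d₂ = 8.00 × 8.85×10⁻¹² × 4.11×10⁻⁴ / 6.38×10⁻⁴ = 4.56×10⁻¹¹ F.
C = (1/C₁ + 1/C₂)⁻¹ = 3.27×10⁻¹² F.
Q = CV = 3.27×10⁻¹² × 18.3 = 5.99×10⁻¹¹ C.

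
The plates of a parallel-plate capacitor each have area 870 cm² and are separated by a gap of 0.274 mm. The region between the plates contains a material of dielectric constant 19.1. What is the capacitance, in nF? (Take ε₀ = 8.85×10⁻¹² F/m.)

A = 870 cm² = 8.70×10⁻² m².
C = κε₀A/d = 19.1 × 8.85×10⁻¹² × 8.70×10⁻² / 2.74×10⁻⁴ = 5.37×10⁻⁸ F.

C ≈ 53.7 nF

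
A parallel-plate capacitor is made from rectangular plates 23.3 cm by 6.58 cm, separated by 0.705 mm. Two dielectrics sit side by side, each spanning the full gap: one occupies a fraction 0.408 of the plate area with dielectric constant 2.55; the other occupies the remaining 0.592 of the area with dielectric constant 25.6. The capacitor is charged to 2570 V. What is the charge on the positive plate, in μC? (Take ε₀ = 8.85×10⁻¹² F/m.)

A = 23.3 × 6.58 cm² = 1.53×10⁻² m².
Side-by-side slabs ⇒ two capacitors in parallel, each spanning the full gap.
C₁ = κ₁ε₀A₁/d = 2.55 × 8.85×10⁻¹² × 6.26×10⁻³ / 7.05×10⁻⁴ = 2.00×10⁻¹⁰ F.
C₂ = κ₂ε₀A₂/d = 25.6 × 8.85×10⁻¹² × 9.08×10⁻³ / 7.05×10⁻⁴ = 2.92×10⁻⁹ F.
C = C₁ + C₂ = 3.12×10⁻⁹ F.
Q = CV = 3.12×10⁻⁹ × 2570 = 8.01×10⁻⁶ C.

8.01 μC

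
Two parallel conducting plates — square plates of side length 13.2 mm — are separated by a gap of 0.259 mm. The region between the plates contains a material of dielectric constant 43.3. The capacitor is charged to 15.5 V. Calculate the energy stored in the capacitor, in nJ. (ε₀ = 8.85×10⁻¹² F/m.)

A = (13.2 mm)² = 1.74×10⁻⁴ m².
C = κε₀A/d = 43.3 × 8.85×10⁻¹² × 1.74×10⁻⁴ / 2.59×10⁻⁴ = 2.58×10⁻¹⁰ F.
U = ½CV² = ½ × 2.58×10⁻¹⁰ × (15.5)² = 3.10×10⁻⁸ J.

U ≈ 31.0 nJ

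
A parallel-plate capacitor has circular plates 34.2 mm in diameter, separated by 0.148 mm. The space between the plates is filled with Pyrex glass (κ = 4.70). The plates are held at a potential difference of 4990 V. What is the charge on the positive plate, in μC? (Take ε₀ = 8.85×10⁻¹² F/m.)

A = π(34.2/2 mm)² = 9.19×10⁻⁴ m².
C = κε₀A/d = 4.70 × 8.85×10⁻¹² × 9.19×10⁻⁴ / 1.48×10⁻⁴ = 2.58×10⁻¹⁰ F.
Q = CV = 2.58×10⁻¹⁰ × 4990 = 1.29×10⁻⁶ C.

1.29 μC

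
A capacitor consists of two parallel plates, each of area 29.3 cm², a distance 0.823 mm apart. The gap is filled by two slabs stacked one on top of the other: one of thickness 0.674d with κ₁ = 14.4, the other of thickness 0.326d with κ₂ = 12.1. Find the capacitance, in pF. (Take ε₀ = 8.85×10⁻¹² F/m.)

427 pF

A = 29.3 cm² = 2.93×10⁻³ m².
Stacked slabs ⇒ two capacitors in series, each with the full plate area.
C₁ = κ₁ε₀A/d₁ = 14.4 × 8.85×10⁻¹² × 2.93×10⁻³ / 5.55×10⁻⁴ = 6.73×10⁻¹⁰ F.
C₂ = κ₂ε₀A/d₂ = 12.1 × 8.85×10⁻¹² × 2.93×10⁻³ / 2.68×10⁻⁴ = 1.17×10⁻⁹ F.
C = (1/C₁ + 1/C₂)⁻¹ = 4.27×10⁻¹⁰ F.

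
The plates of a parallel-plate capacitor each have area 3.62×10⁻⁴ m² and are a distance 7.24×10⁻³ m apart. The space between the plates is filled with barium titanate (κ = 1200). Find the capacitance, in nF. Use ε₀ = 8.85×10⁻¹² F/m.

C = κε₀A/d = 1200 × 8.85×10⁻¹² × 3.62×10⁻⁴ / 7.24×10⁻³ = 5.31×10⁻¹⁰ F.

0.531 nF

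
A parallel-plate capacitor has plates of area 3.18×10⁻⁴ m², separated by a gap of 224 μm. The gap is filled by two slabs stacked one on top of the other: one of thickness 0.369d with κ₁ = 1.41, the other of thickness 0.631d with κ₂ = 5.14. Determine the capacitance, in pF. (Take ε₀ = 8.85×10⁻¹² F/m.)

Stacked slabs ⇒ two capacitors in series, each with the full plate area.
C₁ = κ₁ε₀A/d₁ = 1.41 × 8.85×10⁻¹² × 3.18×10⁻⁴ / 8.27×10⁻⁵ = 4.80×10⁻¹¹ F.
C₂ = κ₂ε₀A/d₂ = 5.14 × 8.85×10⁻¹² × 3.18×10⁻⁴ / 1.41×10⁻⁴ = 1.02×10⁻¹⁰ F.
C = (1/C₁ + 1/C₂)⁻¹ = 3.27×10⁻¹¹ F.

32.7 pF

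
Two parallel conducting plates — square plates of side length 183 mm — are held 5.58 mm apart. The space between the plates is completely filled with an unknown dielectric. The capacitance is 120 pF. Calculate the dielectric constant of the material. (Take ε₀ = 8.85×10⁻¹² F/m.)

A = (183 mm)² = 3.35×10⁻² m².
κ = Cd/(ε₀A) = 1.20×10⁻¹⁰ × 5.58×10⁻³ / (8.85×10⁻¹² × 3.35×10⁻²) = 2.26.

2.26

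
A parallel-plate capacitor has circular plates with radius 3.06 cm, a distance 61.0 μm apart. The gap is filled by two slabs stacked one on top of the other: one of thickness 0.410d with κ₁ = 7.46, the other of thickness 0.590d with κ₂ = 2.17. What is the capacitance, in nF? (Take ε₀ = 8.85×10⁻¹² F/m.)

1.31 nF

A = π(3.06 cm)² = 2.94×10⁻³ m².
Stacked slabs ⇒ two capacitors in series, each with the full plate area.
C₁ = κ₁ε₀A/d₁ = 7.46 × 8.85×10⁻¹² × 2.94×10⁻³ / 2.50×10⁻⁵ = 7.77×10⁻⁹ F.
C₂ = κ₂ε₀A/d₂ = 2.17 × 8.85×10⁻¹² × 2.94×10⁻³ / 3.60×10⁻⁵ = 1.57×10⁻⁹ F.
C = (1/C₁ + 1/C₂)⁻¹ = 1.31×10⁻⁹ F.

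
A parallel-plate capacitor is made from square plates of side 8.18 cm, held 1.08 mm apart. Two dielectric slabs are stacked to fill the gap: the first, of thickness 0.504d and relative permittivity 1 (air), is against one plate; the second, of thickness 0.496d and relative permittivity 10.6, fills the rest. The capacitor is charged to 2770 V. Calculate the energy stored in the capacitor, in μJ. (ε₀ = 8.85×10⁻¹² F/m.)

A = (8.18 cm)² = 6.69×10⁻³ m².
Stacked slabs ⇒ two capacitors in series, each with the full plate area.
C₁ = κ₁ε₀A/d₁ = 1.00 × 8.85×10⁻¹² × 6.69×10⁻³ / 5.44×10⁻⁴ = 1.09×10⁻¹⁰ F.
C₂ = κ₂ε₀A/d₂ = 10.6 × 8.85×10⁻¹² × 6.69×10⁻³ / 5.36×10⁻⁴ = 1.17×10⁻⁹ F.
C = (1/C₁ + 1/C₂)⁻¹ = 9.95×10⁻¹¹ F.
U = ½CV² = ½ × 9.95×10⁻¹¹ × (2770)² = 3.82×10⁻⁴ J.

U ≈ 382 μJ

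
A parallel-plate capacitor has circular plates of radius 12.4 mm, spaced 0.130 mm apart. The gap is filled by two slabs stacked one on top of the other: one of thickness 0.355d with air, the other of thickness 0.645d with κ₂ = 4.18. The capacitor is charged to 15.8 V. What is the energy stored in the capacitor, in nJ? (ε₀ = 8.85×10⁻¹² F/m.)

U ≈ 8.06 nJ

A = π(12.4 mm)² = 4.83×10⁻⁴ m².
Stacked slabs ⇒ two capacitors in series, each with the full plate area.
C₁ = κ₁ε₀A/d₁ = 1.00 × 8.85×10⁻¹² × 4.83×10⁻⁴ / 4.62×10⁻⁵ = 9.26×10⁻¹¹ F.
C₂ = κ₂ε₀A/d₂ = 4.18 × 8.85×10⁻¹² × 4.83×10⁻⁴ / 8.38×10⁻⁵ = 2.13×10⁻¹⁰ F.
C = (1/C₁ + 1/C₂)⁻¹ = 6.46×10⁻¹¹ F.
U = ½CV² = ½ × 6.46×10⁻¹¹ × (15.8)² = 8.06×10⁻⁹ J.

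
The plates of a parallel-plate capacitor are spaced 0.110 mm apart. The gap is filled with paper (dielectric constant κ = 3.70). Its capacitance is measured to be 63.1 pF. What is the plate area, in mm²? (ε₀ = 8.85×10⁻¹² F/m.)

A ≈ 212 mm²

A = Cd/(κε₀) = 6.31×10⁻¹¹ × 1.10×10⁻⁴ / (3.70 × 8.85×10⁻¹²) = 2.12×10⁻⁴ m².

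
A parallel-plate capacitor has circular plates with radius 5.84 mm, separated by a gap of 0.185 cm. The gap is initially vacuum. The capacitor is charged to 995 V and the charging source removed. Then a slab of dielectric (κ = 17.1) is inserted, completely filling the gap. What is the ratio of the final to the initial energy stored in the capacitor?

Isolated ⇒ Q is held fixed.
C₂ = 17.1 C₁ and U = Q²/(2C), so U₂/U₁ = C₁/C₂ = 0.0585.

0.0585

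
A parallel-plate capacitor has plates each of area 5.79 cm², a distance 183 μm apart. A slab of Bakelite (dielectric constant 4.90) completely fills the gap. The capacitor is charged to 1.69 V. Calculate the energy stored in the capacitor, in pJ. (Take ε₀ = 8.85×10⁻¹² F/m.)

196 pJ

A = 5.79 cm² = 5.79×10⁻⁴ m².
C = κε₀A/d = 4.90 × 8.85×10⁻¹² × 5.79×10⁻⁴ / 1.83×10⁻⁴ = 1.37×10⁻¹⁰ F.
U = ½CV² = ½ × 1.37×10⁻¹⁰ × (1.69)² = 1.96×10⁻¹⁰ J.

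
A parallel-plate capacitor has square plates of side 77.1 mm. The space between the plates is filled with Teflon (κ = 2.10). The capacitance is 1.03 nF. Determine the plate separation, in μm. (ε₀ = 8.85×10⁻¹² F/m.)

A = (77.1 mm)² = 5.94×10⁻³ m².
d = κε₀A/C = 2.10 × 8.85×10⁻¹² × 5.94×10⁻³ / 1.03×10⁻⁹ = 1.07×10⁻⁴ m.

d ≈ 107 μm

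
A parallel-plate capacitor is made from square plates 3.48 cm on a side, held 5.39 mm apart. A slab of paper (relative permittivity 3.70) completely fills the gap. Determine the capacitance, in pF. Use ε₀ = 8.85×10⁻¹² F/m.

7.36 pF

A = (3.48 cm)² = 1.21×10⁻³ m².
C = κε₀A/d = 3.70 × 8.85×10⁻¹² × 1.21×10⁻³ / 5.39×10⁻³ = 7.36×10⁻¹² F.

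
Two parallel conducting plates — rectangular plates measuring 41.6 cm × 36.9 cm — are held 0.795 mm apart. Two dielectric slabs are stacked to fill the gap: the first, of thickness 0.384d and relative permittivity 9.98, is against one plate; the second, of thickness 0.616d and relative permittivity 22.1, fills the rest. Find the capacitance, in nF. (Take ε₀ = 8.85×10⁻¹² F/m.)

C ≈ 25.8 nF

A = 41.6 × 36.9 cm² = 0.154 m².
Stacked slabs ⇒ two capacitors in series, each with the full plate area.
C₁ = κ₁ε₀A/d₁ = 9.98 × 8.85×10⁻¹² × 0.154 / 3.05×10⁻⁴ = 4.44×10⁻⁸ F.
C₂ = κ₂ε₀A/d₂ = 22.1 × 8.85×10⁻¹² × 0.154 / 4.90×10⁻⁴ = 6.13×10⁻⁸ F.
C = (1/C₁ + 1/C₂)⁻¹ = 2.58×10⁻⁸ F.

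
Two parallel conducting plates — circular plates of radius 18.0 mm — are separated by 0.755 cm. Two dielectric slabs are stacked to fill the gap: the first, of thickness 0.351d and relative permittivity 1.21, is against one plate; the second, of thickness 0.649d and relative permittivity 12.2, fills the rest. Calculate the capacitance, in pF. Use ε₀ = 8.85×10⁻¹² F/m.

A = π(18.0 mm)² = 1.02×10⁻³ m².
Stacked slabs ⇒ two capacitors in series, each with the full plate area.
C₁ = κ₁ε₀A/d₁ = 1.21 × 8.85×10⁻¹² × 1.02×10⁻³ / 2.65×10⁻³ = 4.11×10⁻¹² F.
C₂ = κ₂ε₀A/d₂ = 12.2 × 8.85×10⁻¹² × 1.02×10⁻³ / 4.90×10⁻³ = 2.24×10⁻¹¹ F.
C = (1/C₁ + 1/C₂)⁻¹ = 3.48×10⁻¹² F.

3.48 pF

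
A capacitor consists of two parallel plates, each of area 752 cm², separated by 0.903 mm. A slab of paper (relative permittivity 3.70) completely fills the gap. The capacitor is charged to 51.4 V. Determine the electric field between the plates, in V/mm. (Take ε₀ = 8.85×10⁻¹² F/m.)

56.9 V/mm

E = V/d = 51.4 / 9.03×10⁻⁴ = 5.69×10⁴ V/m.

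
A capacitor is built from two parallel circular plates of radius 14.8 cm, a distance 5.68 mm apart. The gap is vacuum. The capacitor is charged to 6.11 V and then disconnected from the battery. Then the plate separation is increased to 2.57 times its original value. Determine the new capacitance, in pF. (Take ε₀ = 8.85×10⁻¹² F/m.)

C ≈ 41.7 pF

A = π(14.8 cm)² = 6.88×10⁻² m².
Initially C₁ = ε₀A/d = 8.85×10⁻¹² × 6.88×10⁻² / 5.68×10⁻³ = 1.07×10⁻¹⁰ F.
C = ε₀A/d scales as 1/d, so C₂/C₁ = d₁/d₂ = 1/2.57 = 0.389.
C₂ = 0.389 × 1.07×10⁻¹⁰ = 4.17×10⁻¹¹ F.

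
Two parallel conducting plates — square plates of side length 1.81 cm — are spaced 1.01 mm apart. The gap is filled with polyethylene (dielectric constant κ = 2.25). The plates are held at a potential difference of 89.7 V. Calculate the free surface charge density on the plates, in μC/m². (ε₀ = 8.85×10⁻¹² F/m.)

A = (1.81 cm)² = 3.28×10⁻⁴ m².
C = κε₀A/d = 2.25 × 8.85×10⁻¹² × 3.28×10⁻⁴ / 1.01×10⁻³ = 6.46×10⁻¹² F.
σ = Q/A = CV/A = 6.46×10⁻¹² × 89.7 / 3.28×10⁻⁴ = 1.77×10⁻⁶ C/m².

1.77 μC/m²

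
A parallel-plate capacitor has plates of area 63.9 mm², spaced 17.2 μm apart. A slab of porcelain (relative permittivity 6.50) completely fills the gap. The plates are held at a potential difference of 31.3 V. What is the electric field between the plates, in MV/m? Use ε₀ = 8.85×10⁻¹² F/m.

1.82 MV/m

E = V/d = 31.3 / 1.72×10⁻⁵ = 1.82×10⁶ V/m.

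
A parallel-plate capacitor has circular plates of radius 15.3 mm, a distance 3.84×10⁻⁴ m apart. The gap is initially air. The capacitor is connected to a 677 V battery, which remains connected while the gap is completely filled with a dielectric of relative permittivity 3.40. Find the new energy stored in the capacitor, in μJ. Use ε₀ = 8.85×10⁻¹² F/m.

A = π(15.3 mm)² = 7.35×10⁻⁴ m².
Initially C₁ = ε₀A/d = 8.85×10⁻¹² × 7.35×10⁻⁴ / 3.84×10⁻⁴ = 1.69×10⁻¹¹ F.
U₁ = 3.88×10⁻⁶ J.
Battery connected ⇒ V is held fixed. C₂ = 3.40 C₁ and U = ½CV², so U₂/U₁ = C₂/C₁ = 3.40.
U₂ = 3.40 × 3.88×10⁻⁶ = 1.32×10⁻⁵ J.

U ≈ 13.2 μJ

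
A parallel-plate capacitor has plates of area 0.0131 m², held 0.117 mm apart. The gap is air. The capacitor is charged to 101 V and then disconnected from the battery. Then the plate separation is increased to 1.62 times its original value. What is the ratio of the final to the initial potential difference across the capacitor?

V₂/V₁ ≈ 1.62

Isolated ⇒ Q is held fixed.
C₂ = 0.617 C₁ and V = Q/C, so V₂/V₁ = C₁/C₂ = 1.62.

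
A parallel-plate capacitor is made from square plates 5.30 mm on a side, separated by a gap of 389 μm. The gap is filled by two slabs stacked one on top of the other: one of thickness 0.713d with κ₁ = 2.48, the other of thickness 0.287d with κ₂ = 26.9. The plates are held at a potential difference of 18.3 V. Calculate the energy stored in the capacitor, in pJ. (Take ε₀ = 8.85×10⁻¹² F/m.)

359 pJ

A = (5.30 mm)² = 2.81×10⁻⁵ m².
Stacked slabs ⇒ two capacitors in series, each with the full plate area.
C₁ = κ₁ε₀A/d₁ = 2.48 × 8.85×10⁻¹² × 2.81×10⁻⁵ / 2.77×10⁻⁴ = 2.22×10⁻¹² F.
C₂ = κ₂ε₀A/d₂ = 26.9 × 8.85×10⁻¹² × 2.81×10⁻⁵ / 1.12×10⁻⁴ = 5.99×10⁻¹¹ F.
C = (1/C₁ + 1/C₂)⁻¹ = 2.14×10⁻¹² F.
U = ½CV² = ½ × 2.14×10⁻¹² × (18.3)² = 3.59×10⁻¹⁰ J.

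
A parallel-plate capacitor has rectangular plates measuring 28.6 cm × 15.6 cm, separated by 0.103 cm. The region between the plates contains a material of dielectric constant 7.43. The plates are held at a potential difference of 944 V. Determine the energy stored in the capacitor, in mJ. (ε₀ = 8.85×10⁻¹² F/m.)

A = 28.6 × 15.6 cm² = 4.46×10⁻² m².
C = κε₀A/d = 7.43 × 8.85×10⁻¹² × 4.46×10⁻² / 1.03×10⁻³ = 2.85×10⁻⁹ F.
U = ½CV² = ½ × 2.85×10⁻⁹ × (944)² = 1.27×10⁻³ J.

1.27 mJ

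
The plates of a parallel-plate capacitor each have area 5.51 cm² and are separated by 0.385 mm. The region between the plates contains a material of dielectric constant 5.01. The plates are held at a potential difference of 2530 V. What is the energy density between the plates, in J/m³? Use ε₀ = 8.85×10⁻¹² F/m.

u ≈ 957 J/m³

E = V/d = 2530 / 3.85×10⁻⁴ = 6.57×10⁶ V/m.
u = ½κε₀E² = ½ × 5.01 × 8.85×10⁻¹² × (6.57×10⁶)² = 9.57×10² J/m³.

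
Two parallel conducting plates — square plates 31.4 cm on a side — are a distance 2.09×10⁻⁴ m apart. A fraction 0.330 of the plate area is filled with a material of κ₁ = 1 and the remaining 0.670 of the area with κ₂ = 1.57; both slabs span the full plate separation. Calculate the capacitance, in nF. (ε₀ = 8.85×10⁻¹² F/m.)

5.77 nF

A = (31.4 cm)² = 9.86×10⁻² m².
Side-by-side slabs ⇒ two capacitors in parallel, each spanning the full gap.
C₁ = κ₁ε₀A₁/d = 1.00 × 8.85×10⁻¹² × 3.25×10⁻² / 2.09×10⁻⁴ = 1.38×10⁻⁹ F.
C₂ = κ₂ε₀A₂/d = 1.57 × 8.85×10⁻¹² × 6.61×10⁻² / 2.09×10⁻⁴ = 4.39×10⁻⁹ F.
C = C₁ + C₂ = 5.77×10⁻⁹ F.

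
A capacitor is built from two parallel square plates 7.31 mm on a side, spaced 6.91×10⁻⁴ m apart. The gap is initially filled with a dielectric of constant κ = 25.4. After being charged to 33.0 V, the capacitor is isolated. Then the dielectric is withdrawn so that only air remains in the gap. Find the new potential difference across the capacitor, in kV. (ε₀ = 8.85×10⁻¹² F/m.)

A = (7.31 mm)² = 5.34×10⁻⁵ m².
Initially C₁ = κε₀A/d = 25.4 × 8.85×10⁻¹² × 5.34×10⁻⁵ / 6.91×10⁻⁴ = 1.74×10⁻¹¹ F.
V₁ = 33.0 V.
Isolated ⇒ Q is held fixed. C₂ = 0.0394 C₁ and V = Q/C, so V₂/V₁ = C₁/C₂ = 25.4.
V₂ = 25.4 × 33.0 = 8.38×10² V.

V ≈ 0.838 kV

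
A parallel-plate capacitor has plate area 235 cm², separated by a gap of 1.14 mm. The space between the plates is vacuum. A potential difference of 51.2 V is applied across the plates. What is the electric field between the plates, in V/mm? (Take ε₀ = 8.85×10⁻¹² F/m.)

44.9 V/mm

E = V/d = 51.2 / 1.14×10⁻³ = 4.49×10⁴ V/m.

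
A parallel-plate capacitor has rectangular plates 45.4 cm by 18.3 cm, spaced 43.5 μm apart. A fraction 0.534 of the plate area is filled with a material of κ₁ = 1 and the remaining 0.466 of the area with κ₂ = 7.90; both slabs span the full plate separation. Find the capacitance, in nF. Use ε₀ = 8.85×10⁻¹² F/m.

A = 45.4 × 18.3 cm² = 8.31×10⁻² m².
Side-by-side slabs ⇒ two capacitors in parallel, each spanning the full gap.
C₁ = κ₁ε₀A₁/d = 1.00 × 8.85×10⁻¹² × 4.44×10⁻² / 4.35×10⁻⁵ = 9.03×10⁻⁹ F.
C₂ = κ₂ε₀A₂/d = 7.90 × 8.85×10⁻¹² × 3.87×10⁻² / 4.35×10⁻⁵ = 6.22×10⁻⁸ F.
C = C₁ + C₂ = 7.13×10⁻⁸ F.

C ≈ 71.3 nF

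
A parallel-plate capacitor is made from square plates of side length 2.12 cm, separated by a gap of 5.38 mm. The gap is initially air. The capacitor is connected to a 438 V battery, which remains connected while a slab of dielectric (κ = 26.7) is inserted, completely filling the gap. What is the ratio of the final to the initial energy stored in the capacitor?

Battery connected ⇒ V is held fixed.
C₂ = 26.7 C₁ and U = ½CV², so U₂/U₁ = C₂/C₁ = 26.7.

U₂/U₁ ≈ 26.7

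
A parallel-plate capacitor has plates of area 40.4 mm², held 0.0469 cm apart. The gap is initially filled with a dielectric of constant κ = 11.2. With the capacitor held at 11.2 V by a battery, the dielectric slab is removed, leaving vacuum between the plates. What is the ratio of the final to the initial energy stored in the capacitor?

Battery connected ⇒ V is held fixed.
C₂ = 0.0893 C₁ and U = ½CV², so U₂/U₁ = C₂/C₁ = 0.0893.

U₂/U₁ ≈ 0.0893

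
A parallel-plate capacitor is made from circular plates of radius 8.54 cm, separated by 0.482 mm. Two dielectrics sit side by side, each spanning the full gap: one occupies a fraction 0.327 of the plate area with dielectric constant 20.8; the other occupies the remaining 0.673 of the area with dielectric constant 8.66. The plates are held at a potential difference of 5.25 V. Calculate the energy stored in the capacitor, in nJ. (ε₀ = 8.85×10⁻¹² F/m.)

U ≈ 73.2 nJ

A = π(8.54 cm)² = 2.29×10⁻² m².
Side-by-side slabs ⇒ two capacitors in parallel, each spanning the full gap.
C₁ = κ₁ε₀A₁/d = 20.8 × 8.85×10⁻¹² × 7.49×10⁻³ / 4.82×10⁻⁴ = 2.86×10⁻⁹ F.
C₂ = κ₂ε₀A₂/d = 8.66 × 8.85×10⁻¹² × 1.54×10⁻² / 4.82×10⁻⁴ = 2.45×10⁻⁹ F.
C = C₁ + C₂ = 5.31×10⁻⁹ F.
U = ½CV² = ½ × 5.31×10⁻⁹ × (5.25)² = 7.32×10⁻⁸ J.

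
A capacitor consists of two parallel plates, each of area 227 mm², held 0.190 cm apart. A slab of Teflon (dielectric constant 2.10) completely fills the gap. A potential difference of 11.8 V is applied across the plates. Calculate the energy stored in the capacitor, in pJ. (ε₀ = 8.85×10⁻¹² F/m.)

A = 227 mm² = 2.27×10⁻⁴ m².
C = κε₀A/d = 2.10 × 8.85×10⁻¹² × 2.27×10⁻⁴ / 1.90×10⁻³ = 2.22×10⁻¹² F.
U = ½CV² = ½ × 2.22×10⁻¹² × (11.8)² = 1.55×10⁻¹⁰ J.

U ≈ 155 pJ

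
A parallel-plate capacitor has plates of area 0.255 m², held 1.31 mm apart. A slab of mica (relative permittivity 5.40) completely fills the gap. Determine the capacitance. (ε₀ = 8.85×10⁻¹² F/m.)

9.30 nF

C = κε₀A/d = 5.40 × 8.85×10⁻¹² × 0.255 / 1.31×10⁻³ = 9.30×10⁻⁹ F.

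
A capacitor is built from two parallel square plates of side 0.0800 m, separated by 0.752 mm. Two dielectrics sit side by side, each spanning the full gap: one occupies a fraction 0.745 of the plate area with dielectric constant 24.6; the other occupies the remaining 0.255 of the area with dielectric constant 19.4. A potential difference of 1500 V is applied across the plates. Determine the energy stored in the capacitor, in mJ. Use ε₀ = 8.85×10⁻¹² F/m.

A = (0.0800 m)² = 6.40×10⁻³ m².
Side-by-side slabs ⇒ two capacitors in parallel, each spanning the full gap.
C₁ = κ₁ε₀A₁/d = 24.6 × 8.85×10⁻¹² × 4.77×10⁻³ / 7.52×10⁻⁴ = 1.38×10⁻⁹ F.
C₂ = κ₂ε₀A₂/d = 19.4 × 8.85×10⁻¹² × 1.63×10⁻³ / 7.52×10⁻⁴ = 3.73×10⁻¹⁰ F.
C = C₁ + C₂ = 1.75×10⁻⁹ F.
U = ½CV² = ½ × 1.75×10⁻⁹ × (1500)² = 1.97×10⁻³ J.

1.97 mJ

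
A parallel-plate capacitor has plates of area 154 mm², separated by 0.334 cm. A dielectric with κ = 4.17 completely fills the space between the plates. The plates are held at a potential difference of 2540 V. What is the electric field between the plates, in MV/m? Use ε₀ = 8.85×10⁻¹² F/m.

0.760 MV/m

E = V/d = 2540 / 3.34×10⁻³ = 7.60×10⁵ V/m.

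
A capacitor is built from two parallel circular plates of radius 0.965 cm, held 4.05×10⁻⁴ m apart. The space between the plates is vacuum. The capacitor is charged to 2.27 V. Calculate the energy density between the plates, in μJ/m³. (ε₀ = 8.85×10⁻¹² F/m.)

E = V/d = 2.27 / 4.05×10⁻⁴ = 5.60×10³ V/m.
u = ½ε₀E² = ½ × 8.85×10⁻¹² × (5.60×10³)² = 1.39×10⁻⁴ J/m³.

u ≈ 139 μJ/m³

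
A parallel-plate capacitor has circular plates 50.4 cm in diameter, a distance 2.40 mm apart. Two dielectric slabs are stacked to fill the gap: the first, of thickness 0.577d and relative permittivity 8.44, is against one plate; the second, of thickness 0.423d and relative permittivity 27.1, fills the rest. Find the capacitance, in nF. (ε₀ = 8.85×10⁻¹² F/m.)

8.76 nF

A = π(50.4/2 cm)² = 0.200 m².
Stacked slabs ⇒ two capacitors in series, each with the full plate area.
C₁ = κ₁ε₀A/d₁ = 8.44 × 8.85×10⁻¹² × 0.200 / 1.38×10⁻³ = 1.08×10⁻⁸ F.
C₂ = κ₂ε₀A/d₂ = 27.1 × 8.85×10⁻¹² × 0.200 / 1.02×10⁻³ = 4.71×10⁻⁸ F.
C = (1/C₁ + 1/C₂)⁻¹ = 8.76×10⁻⁹ F.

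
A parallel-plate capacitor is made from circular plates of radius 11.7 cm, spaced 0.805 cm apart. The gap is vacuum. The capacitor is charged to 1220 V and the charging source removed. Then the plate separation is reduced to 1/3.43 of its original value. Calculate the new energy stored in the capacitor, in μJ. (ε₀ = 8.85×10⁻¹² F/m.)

10.3 μJ

A = π(11.7 cm)² = 4.30×10⁻² m².
Initially C₁ = ε₀A/d = 8.85×10⁻¹² × 4.30×10⁻² / 8.05×10⁻³ = 4.73×10⁻¹¹ F.
U₁ = 3.52×10⁻⁵ J.
Isolated ⇒ Q is held fixed. C₂ = 3.43 C₁ and U = Q²/(2C), so U₂/U₁ = C₁/C₂ = 0.292.
U₂ = 0.292 × 3.52×10⁻⁵ = 1.03×10⁻⁵ J.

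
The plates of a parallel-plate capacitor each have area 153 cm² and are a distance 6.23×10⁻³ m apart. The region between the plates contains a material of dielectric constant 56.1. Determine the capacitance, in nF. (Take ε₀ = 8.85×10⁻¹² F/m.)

1.22 nF

A = 153 cm² = 1.53×10⁻² m².
C = κε₀A/d = 56.1 × 8.85×10⁻¹² × 1.53×10⁻² / 6.23×10⁻³ = 1.22×10⁻⁹ F.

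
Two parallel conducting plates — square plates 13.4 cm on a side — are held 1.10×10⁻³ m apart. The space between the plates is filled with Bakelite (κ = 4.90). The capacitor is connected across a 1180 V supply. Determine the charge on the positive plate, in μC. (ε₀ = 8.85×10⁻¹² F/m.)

Q ≈ 0.835 μC

A = (13.4 cm)² = 1.80×10⁻² m².
C = κε₀A/d = 4.90 × 8.85×10⁻¹² × 1.80×10⁻² / 1.10×10⁻³ = 7.08×10⁻¹⁰ F.
Q = CV = 7.08×10⁻¹⁰ × 1180 = 8.35×10⁻⁷ C.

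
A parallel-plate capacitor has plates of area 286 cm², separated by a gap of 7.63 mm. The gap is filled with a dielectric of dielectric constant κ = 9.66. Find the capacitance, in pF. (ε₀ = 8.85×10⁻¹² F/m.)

A = 286 cm² = 2.86×10⁻² m².
C = κε₀A/d = 9.66 × 8.85×10⁻¹² × 2.86×10⁻² / 7.63×10⁻³ = 3.20×10⁻¹⁰ F.

C ≈ 320 pF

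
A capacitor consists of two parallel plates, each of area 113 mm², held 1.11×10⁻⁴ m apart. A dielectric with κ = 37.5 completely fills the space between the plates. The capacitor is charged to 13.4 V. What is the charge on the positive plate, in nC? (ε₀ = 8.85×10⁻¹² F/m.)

Q ≈ 4.53 nC

A = 113 mm² = 1.13×10⁻⁴ m².
C = κε₀A/d = 37.5 × 8.85×10⁻¹² × 1.13×10⁻⁴ / 1.11×10⁻⁴ = 3.38×10⁻¹⁰ F.
Q = CV = 3.38×10⁻¹⁰ × 13.4 = 4.53×10⁻⁹ C.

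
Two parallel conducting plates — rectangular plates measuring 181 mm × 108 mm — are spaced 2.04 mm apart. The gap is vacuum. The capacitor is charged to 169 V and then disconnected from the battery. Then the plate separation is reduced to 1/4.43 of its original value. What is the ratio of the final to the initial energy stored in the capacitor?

U₂/U₁ ≈ 0.226

Isolated ⇒ Q is held fixed.
C₂ = 4.43 C₁ and U = Q²/(2C), so U₂/U₁ = C₁/C₂ = 0.226.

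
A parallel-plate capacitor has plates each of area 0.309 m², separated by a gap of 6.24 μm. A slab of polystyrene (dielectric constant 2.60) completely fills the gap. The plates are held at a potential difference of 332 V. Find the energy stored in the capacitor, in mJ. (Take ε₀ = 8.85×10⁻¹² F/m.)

U ≈ 62.8 mJ

C = κε₀A/d = 2.60 × 8.85×10⁻¹² × 0.309 / 6.24×10⁻⁶ = 1.14×10⁻⁶ F.
U = ½CV² = ½ × 1.14×10⁻⁶ × (332)² = 6.28×10⁻² J.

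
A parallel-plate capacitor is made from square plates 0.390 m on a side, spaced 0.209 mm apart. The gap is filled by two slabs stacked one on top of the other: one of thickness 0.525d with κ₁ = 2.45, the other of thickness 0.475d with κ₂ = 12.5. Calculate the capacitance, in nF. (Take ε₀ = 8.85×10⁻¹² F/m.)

C ≈ 25.5 nF

A = (0.390 m)² = 0.152 m².
Stacked slabs ⇒ two capacitors in series, each with the full plate area.
C₁ = κ₁ε₀A/d₁ = 2.45 × 8.85×10⁻¹² × 0.152 / 1.10×10⁻⁴ = 3.01×10⁻⁸ F.
C₂ = κ₂ε₀A/d₂ = 12.5 × 8.85×10⁻¹² × 0.152 / 9.93×10⁻⁵ = 1.69×10⁻⁷ F.
C = (1/C₁ + 1/C₂)⁻¹ = 2.55×10⁻⁸ F.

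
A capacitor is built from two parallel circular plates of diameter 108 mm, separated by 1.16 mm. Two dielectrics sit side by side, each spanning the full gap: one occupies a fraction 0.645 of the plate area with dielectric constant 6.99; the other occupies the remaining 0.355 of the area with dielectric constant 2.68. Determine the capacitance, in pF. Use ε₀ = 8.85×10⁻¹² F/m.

C ≈ 382 pF

A = π(108/2 mm)² = 9.16×10⁻³ m².
Side-by-side slabs ⇒ two capacitors in parallel, each spanning the full gap.
C₁ = κ₁ε₀A₁/d = 6.99 × 8.85×10⁻¹² × 5.91×10⁻³ / 1.16×10⁻³ = 3.15×10⁻¹⁰ F.
C₂ = κ₂ε₀A₂/d = 2.68 × 8.85×10⁻¹² × 3.25×10⁻³ / 1.16×10⁻³ = 6.65×10⁻¹¹ F.
C = C₁ + C₂ = 3.82×10⁻¹⁰ F.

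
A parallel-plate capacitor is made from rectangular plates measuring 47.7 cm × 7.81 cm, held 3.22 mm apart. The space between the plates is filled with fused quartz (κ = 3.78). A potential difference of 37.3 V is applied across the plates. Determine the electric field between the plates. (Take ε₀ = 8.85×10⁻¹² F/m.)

E = V/d = 37.3 / 3.22×10⁻³ = 1.16×10⁴ V/m.

E ≈ 11.6 V/mm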